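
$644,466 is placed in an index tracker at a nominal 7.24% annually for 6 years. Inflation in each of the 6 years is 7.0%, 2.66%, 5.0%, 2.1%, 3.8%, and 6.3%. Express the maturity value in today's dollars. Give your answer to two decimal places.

$754,414.71

Nominal value at maturity: $644,466 × (1 + 7.24%)^6 ≈ $980,259.01.
Price-level factor over 6 years: 1.070 × 1.0266 × 1.050 × 1.021 × 1.038 × 1.063 ≈ 1.2993636012.
The maturity value deflated by that factor is the answer in today's purchasing power.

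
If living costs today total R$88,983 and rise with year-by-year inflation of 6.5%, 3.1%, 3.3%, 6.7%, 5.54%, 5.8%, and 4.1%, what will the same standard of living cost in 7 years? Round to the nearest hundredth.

R$125,179.60

Cumulative price-level factor: 1.065 × 1.031 × 1.033 × 1.067 × 1.0554 × 1.058 × 1.041 ≈ 1.4067810225.
The nominal amount required is R$88,983 scaled up by that factor.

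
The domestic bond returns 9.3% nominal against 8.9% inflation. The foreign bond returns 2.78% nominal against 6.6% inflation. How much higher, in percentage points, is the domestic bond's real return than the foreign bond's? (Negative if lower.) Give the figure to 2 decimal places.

3.95

The domestic bond real return: 1.093/1.089 − 1 = 0.367%.
The foreign bond real return: 1.0278/1.066 − 1 = -3.583%.
Difference: 0.367 − (-3.583) = 3.950 pp.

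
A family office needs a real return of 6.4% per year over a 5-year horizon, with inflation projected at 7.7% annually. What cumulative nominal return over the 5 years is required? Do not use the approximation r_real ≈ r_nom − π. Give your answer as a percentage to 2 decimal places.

Required annual nominal rate: (1+6.4%)(1+7.7%) − 1 = 14.5928%.
Cumulative over 5 years: (1 + 0.145928)^5 − 1 ≈ 0.97600.

97.60%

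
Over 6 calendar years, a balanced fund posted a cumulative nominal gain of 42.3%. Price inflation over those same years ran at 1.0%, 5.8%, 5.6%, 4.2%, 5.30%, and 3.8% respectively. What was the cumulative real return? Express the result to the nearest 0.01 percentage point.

10.72%

Cumulative inflation factor: 1.010 × 1.058 × 1.056 × 1.042 × 1.0530 × 1.038 ≈ 1.28518.
Nominal growth factor: 1.42300. Real growth factor = 1.42300 / 1.28518 ≈ 1.10724.
Total real return ≈ 10.7237%.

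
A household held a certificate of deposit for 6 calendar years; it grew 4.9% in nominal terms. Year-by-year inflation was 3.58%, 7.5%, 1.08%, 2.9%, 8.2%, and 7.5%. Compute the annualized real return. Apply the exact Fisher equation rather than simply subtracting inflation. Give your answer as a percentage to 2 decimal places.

Cumulative inflation factor: 1.0358 × 1.075 × 1.0108 × 1.029 × 1.082 × 1.075 ≈ 1.34710.
Nominal growth factor: 1.04900. Real growth factor = 1.04900 / 1.34710 ≈ 0.77871.
Annualized: 0.77871^(1/6) − 1 ≈ -0.04083.

-4.08%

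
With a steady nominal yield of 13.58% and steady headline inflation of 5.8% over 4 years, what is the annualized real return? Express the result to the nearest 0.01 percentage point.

With constant rates the annual real return is the same each year: (1+13.58%)/(1+5.8%) − 1 = 0.07353.

7.35%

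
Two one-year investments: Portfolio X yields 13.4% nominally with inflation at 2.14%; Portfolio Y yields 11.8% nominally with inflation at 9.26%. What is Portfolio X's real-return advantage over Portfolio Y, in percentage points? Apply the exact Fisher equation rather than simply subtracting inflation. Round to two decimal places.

Portfolio X real return: 1.134/1.0214 − 1 = 11.024%.
Portfolio Y real return: 1.118/1.0926 − 1 = 2.325%.
Difference: 11.024 − 2.325 = 8.699 pp.

8.70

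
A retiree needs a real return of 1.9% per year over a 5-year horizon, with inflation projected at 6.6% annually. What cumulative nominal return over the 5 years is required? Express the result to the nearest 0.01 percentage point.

51.24%

Required annual nominal rate: (1+1.9%)(1+6.6%) − 1 = 8.6254%.
Cumulative over 5 years: (1 + 0.086254)^5 − 1 ≈ 0.51237.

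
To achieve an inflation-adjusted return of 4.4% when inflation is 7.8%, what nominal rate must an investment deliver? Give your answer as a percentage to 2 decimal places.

12.54%

By the Fisher equation, 1 + r_nom = (1 + 4.4%)(1 + 7.8%) = 1.044 × 1.078 = 1.125432.
So r_nom = 12.5432%.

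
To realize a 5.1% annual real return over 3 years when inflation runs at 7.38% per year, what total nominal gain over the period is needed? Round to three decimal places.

Required annual nominal rate: (1+5.1%)(1+7.38%) − 1 = 12.85638%.
Cumulative over 3 years: (1 + 0.1285638)^3 − 1 ≈ 0.43740.

43.740%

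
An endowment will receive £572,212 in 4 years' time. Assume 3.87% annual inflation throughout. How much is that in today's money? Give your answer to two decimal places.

£491,582.52

Price-level factor over 4 years: (1 + 3.87%)^4 ≈ 1.1640202255.
Purchasing power today: £572,212 divided by that factor.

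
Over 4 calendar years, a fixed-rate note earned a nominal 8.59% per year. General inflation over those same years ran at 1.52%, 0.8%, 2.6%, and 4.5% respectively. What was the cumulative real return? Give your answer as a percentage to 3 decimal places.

26.731%

Cumulative inflation factor: 1.0152 × 1.008 × 1.026 × 1.045 ≈ 1.09717.
Nominal growth factor: 1.39046. Real growth factor = 1.39046 / 1.09717 ≈ 1.26731.
Total real return ≈ 26.7312%.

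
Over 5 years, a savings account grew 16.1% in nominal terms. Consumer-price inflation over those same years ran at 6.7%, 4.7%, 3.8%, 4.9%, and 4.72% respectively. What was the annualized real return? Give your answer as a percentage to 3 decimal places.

Cumulative inflation factor: 1.067 × 1.047 × 1.038 × 1.049 × 1.0472 ≈ 1.27384.
Nominal growth factor: 1.16100. Real growth factor = 1.16100 / 1.27384 ≈ 0.91142.
Annualized: 0.91142^(1/5) − 1 ≈ -0.01838.

-1.838%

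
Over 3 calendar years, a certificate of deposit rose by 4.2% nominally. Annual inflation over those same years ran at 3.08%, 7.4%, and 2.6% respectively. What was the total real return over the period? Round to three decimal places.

Cumulative inflation factor: 1.0308 × 1.074 × 1.026 ≈ 1.13586.
Nominal growth factor: 1.04200. Real growth factor = 1.04200 / 1.13586 ≈ 0.91736.
Total real return ≈ -8.2636%.

-8.264%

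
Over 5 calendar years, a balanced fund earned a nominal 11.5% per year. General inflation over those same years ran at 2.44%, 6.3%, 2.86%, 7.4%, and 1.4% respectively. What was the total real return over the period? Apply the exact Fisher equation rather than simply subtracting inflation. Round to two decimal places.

41.28%

Cumulative inflation factor: 1.0244 × 1.063 × 1.0286 × 1.074 × 1.014 ≈ 1.21981.
Nominal growth factor: 1.72335. Real growth factor = 1.72335 / 1.21981 ≈ 1.41281.
Total real return ≈ 41.2807%.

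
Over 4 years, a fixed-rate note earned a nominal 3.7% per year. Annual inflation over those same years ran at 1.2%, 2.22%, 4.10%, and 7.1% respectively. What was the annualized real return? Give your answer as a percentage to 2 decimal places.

0.07%

Cumulative inflation factor: 1.012 × 1.0222 × 1.0410 × 1.071 ≈ 1.15334.
Nominal growth factor: 1.15642. Real growth factor = 1.15642 / 1.15334 ≈ 1.00267.
Annualized: 1.00267^(1/4) − 1 ≈ 0.00067.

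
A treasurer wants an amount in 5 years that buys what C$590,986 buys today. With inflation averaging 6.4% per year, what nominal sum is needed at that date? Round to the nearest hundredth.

C$805,907.75

Cumulative price-level factor: (1+6.4%)^5 ≈ 1.3636663998.
The nominal amount required is C$590,986 scaled up by that factor.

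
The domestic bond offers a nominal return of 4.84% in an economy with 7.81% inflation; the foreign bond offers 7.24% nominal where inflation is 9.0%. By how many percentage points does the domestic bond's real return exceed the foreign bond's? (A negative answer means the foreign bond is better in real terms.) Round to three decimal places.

-1.140

The domestic bond real return: 1.0484/1.0781 − 1 = -2.7548%.
The foreign bond real return: 1.0724/1.090 − 1 = -1.6147%.
Difference: -2.7548 − (-1.6147) = -1.1401 pp.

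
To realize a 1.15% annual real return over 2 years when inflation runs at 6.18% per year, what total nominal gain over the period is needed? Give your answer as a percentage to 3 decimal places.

Required annual nominal rate: (1+1.15%)(1+6.18%) − 1 = 7.40107%.
Cumulative over 2 years: (1 + 0.0740107)^2 − 1 ≈ 0.15350.

15.350%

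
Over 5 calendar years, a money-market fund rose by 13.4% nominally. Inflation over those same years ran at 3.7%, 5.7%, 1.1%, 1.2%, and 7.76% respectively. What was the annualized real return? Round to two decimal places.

Cumulative inflation factor: 1.037 × 1.057 × 1.011 × 1.012 × 1.0776 ≈ 1.20849.
Nominal growth factor: 1.13400. Real growth factor = 1.13400 / 1.20849 ≈ 0.93836.
Annualized: 0.93836^(1/5) − 1 ≈ -0.01264.

-1.26%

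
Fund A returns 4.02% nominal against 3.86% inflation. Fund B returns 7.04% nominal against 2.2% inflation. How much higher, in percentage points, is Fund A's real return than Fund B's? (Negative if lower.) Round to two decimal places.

-4.58

Fund A real return: 1.0402/1.0386 − 1 = 0.154%.
Fund B real return: 1.0704/1.022 − 1 = 4.736%.
Difference: 0.154 − 4.736 = -4.582 pp.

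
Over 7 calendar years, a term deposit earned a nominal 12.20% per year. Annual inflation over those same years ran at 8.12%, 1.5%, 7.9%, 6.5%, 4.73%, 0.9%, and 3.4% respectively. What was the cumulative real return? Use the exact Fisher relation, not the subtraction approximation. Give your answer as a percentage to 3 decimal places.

Cumulative inflation factor: 1.0812 × 1.015 × 1.079 × 1.065 × 1.0473 × 1.009 × 1.034 ≈ 1.37793.
Nominal growth factor: 2.23846. Real growth factor = 2.23846 / 1.37793 ≈ 1.62452.
Total real return ≈ 62.4516%.

62.452%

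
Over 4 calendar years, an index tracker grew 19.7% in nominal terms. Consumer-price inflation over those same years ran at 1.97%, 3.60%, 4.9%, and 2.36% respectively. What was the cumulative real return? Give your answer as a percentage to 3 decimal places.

5.525%

Cumulative inflation factor: 1.0197 × 1.0360 × 1.049 × 1.0236 ≈ 1.13433.
Nominal growth factor: 1.19700. Real growth factor = 1.19700 / 1.13433 ≈ 1.05525.
Total real return ≈ 5.5252%.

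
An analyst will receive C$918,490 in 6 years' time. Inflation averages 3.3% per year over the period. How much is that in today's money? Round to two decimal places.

Price-level factor over 6 years: (1 + 3.3%)^6 ≈ 1.2150717649.
Purchasing power today: C$918,490 divided by that factor.

C$755,914.20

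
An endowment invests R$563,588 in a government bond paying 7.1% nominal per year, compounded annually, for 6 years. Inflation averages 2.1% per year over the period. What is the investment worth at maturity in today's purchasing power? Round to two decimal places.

R$750,834.31

Nominal value at maturity: R$563,588 × (1 + 7.1%)^6 ≈ R$850,547.48.
Price-level factor over 6 years: (1 + 2.1%)^6 ≈ 1.1328031618.
Dividing the nominal maturity value by the price-level factor gives the value in today's money.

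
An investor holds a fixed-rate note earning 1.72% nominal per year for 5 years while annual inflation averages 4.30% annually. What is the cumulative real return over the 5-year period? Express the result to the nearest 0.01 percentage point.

The annual real rate is (1+1.72%)/(1+4.30%) − 1 = -2.4736%.
Compounded over 5 years: (1 + -0.024736)^5 − 1 ≈ -0.11771.

-11.77%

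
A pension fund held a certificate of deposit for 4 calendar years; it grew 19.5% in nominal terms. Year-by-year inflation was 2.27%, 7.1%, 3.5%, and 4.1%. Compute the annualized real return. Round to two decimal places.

Cumulative inflation factor: 1.0227 × 1.071 × 1.035 × 1.041 ≈ 1.18013.
Nominal growth factor: 1.19500. Real growth factor = 1.19500 / 1.18013 ≈ 1.01260.
Annualized: 1.01260^(1/4) − 1 ≈ 0.00314.

0.31%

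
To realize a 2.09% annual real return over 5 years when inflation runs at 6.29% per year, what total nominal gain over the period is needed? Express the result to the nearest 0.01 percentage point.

Required annual nominal rate: (1+2.09%)(1+6.29%) − 1 = 8.511461%.
Cumulative over 5 years: (1 + 0.08511461)^5 − 1 ≈ 0.50445.

50.45%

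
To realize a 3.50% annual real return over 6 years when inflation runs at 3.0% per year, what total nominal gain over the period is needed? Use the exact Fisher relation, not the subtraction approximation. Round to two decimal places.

Required annual nominal rate: (1+3.50%)(1+3.0%) − 1 = 6.605%.
Cumulative over 6 years: (1 + 0.06605)^6 − 1 ≈ 0.46780.

46.78%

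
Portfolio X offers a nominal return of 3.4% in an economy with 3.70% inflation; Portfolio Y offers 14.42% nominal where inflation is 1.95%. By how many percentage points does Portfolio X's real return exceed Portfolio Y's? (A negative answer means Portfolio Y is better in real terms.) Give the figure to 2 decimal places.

-12.52

Portfolio X real return: 1.034/1.0370 − 1 = -0.289%.
Portfolio Y real return: 1.1442/1.0195 − 1 = 12.231%.
Difference: -0.289 − 12.231 = -12.520 pp.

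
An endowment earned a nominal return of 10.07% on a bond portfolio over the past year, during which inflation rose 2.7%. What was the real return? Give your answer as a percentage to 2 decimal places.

7.18%

Real return via the Fisher equation: (1 + 10.07%)/(1 + 2.7%) − 1 = 1.1007/1.027 − 1 ≈ 0.07176.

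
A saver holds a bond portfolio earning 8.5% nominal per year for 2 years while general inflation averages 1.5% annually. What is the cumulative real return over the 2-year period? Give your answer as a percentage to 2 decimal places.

14.27%

The annual real rate is (1+8.5%)/(1+1.5%) − 1 = 6.8966%.
Compounded over 2 years: (1 + 0.068966)^2 − 1 ≈ 0.14269.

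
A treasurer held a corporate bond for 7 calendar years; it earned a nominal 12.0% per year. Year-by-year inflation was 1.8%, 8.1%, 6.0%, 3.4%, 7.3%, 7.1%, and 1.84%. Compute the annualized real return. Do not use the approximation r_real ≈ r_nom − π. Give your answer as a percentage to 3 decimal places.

6.618%

Cumulative inflation factor: 1.018 × 1.081 × 1.060 × 1.034 × 1.073 × 1.071 × 1.0184 ≈ 1.41159.
Nominal growth factor: 2.21068. Real growth factor = 2.21068 / 1.41159 ≈ 1.56610.
Annualized: 1.56610^(1/7) − 1 ≈ 0.06618.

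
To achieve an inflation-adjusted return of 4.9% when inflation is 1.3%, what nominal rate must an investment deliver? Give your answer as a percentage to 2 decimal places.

6.26%

By the Fisher equation, 1 + r_nom = (1 + 4.9%)(1 + 1.3%) = 1.049 × 1.013 = 1.062637.
So r_nom = 6.2637%.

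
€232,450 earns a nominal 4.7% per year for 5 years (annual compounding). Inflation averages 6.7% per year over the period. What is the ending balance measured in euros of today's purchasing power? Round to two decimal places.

Nominal value at maturity: €232,450 × (1 + 4.7%)^5 ≈ €292,457.63.
Price-level factor over 5 years: (1 + 6.7%)^5 ≈ 1.3829997357.
The maturity value deflated by that factor is the answer in today's purchasing power.

€211,466.15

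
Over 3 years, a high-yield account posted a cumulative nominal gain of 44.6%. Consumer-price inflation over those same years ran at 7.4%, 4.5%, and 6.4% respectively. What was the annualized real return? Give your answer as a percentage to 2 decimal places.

6.59%

Cumulative inflation factor: 1.074 × 1.045 × 1.064 ≈ 1.19416.
Nominal growth factor: 1.44600. Real growth factor = 1.44600 / 1.19416 ≈ 1.21089.
Annualized: 1.21089^(1/3) − 1 ≈ 0.06586.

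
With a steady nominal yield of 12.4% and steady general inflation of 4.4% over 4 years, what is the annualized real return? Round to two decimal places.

7.66%

With constant rates the annual real return is the same each year: (1+12.4%)/(1+4.4%) − 1 = 0.07663.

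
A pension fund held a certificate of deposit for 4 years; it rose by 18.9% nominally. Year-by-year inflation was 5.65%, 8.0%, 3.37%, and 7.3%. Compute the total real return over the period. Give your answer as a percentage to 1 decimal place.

-6.1%

Cumulative inflation factor: 1.0565 × 1.080 × 1.0337 × 1.073 ≈ 1.26557.
Nominal growth factor: 1.18900. Real growth factor = 1.18900 / 1.26557 ≈ 0.93949.
Total real return ≈ -6.0505%.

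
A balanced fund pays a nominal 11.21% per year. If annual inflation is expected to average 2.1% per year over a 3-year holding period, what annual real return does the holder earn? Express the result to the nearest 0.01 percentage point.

With constant rates the annual real return is the same each year: (1+11.21%)/(1+2.1%) − 1 = 0.08923.

8.92%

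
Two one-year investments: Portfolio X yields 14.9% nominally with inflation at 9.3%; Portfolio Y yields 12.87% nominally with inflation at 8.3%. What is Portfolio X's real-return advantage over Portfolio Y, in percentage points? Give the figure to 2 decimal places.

0.90

Portfolio X real return: 1.149/1.093 − 1 = 5.124%.
Portfolio Y real return: 1.1287/1.083 − 1 = 4.220%.
Difference: 5.124 − 4.220 = 0.904 pp.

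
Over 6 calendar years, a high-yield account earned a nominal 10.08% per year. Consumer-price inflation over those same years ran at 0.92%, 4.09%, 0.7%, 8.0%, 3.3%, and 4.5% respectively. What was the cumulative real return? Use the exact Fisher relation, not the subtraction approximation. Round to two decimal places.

44.28%

Cumulative inflation factor: 1.0092 × 1.0409 × 1.007 × 1.080 × 1.033 × 1.045 ≈ 1.23326.
Nominal growth factor: 1.77931. Real growth factor = 1.77931 / 1.23326 ≈ 1.44276.
Total real return ≈ 44.2761%.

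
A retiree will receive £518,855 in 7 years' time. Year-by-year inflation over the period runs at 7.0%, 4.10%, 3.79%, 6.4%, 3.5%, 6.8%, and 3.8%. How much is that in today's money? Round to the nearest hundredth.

£367,625.31

Price-level factor over 7 years: 1.070 × 1.0410 × 1.0379 × 1.064 × 1.035 × 1.068 × 1.038 ≈ 1.4113690941.
Purchasing power today: £518,855 divided by that factor.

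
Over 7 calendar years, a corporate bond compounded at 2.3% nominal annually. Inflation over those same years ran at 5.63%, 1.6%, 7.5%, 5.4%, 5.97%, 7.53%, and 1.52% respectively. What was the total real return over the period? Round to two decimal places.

-16.64%

Cumulative inflation factor: 1.0563 × 1.016 × 1.075 × 1.054 × 1.0597 × 1.0753 × 1.0152 ≈ 1.40668.
Nominal growth factor: 1.17254. Real growth factor = 1.17254 / 1.40668 ≈ 0.83356.
Total real return ≈ -16.6443%.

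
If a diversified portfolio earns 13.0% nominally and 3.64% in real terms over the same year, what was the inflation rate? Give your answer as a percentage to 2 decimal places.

From (1+r_nom) = (1+r_real)(1+π), we get 1+π = (1 + 13.0%)/(1 + 3.64%) = 1.130/1.0364 ≈ 1.09031.
So π ≈ 9.0313%.

9.03%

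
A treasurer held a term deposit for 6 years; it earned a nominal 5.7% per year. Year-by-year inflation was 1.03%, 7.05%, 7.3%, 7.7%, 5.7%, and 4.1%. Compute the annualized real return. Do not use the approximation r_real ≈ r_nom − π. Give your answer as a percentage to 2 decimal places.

0.23%

Cumulative inflation factor: 1.0103 × 1.0705 × 1.073 × 1.077 × 1.057 × 1.041 ≈ 1.37524.
Nominal growth factor: 1.39460. Real growth factor = 1.39460 / 1.37524 ≈ 1.01408.
Annualized: 1.01408^(1/6) − 1 ≈ 0.00233.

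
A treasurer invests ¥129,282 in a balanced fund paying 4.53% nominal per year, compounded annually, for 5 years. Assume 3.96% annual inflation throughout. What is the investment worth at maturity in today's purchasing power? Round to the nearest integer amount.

Nominal value at maturity: ¥129,282 × (1 + 4.53%)^5 ≈ ¥161,340.
Price-level factor over 5 years: (1 + 3.96%)^5 ≈ 1.2143149844.
The maturity value deflated by that factor is the answer in today's purchasing power.

¥132,865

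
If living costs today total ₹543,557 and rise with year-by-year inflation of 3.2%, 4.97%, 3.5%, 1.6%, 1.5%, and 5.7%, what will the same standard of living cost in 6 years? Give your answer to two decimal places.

Cumulative price-level factor: 1.032 × 1.0497 × 1.035 × 1.016 × 1.015 × 1.057 ≈ 1.2221372513.
The nominal amount required is ₹543,557 scaled up by that factor.

₹664,301.26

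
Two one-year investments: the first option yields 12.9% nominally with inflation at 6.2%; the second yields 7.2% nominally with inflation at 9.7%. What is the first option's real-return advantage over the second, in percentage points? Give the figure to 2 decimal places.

8.59

The first option real return: 1.129/1.062 − 1 = 6.309%.
The second real return: 1.072/1.097 − 1 = -2.279%.
Difference: 6.309 − (-2.279) = 8.588 pp.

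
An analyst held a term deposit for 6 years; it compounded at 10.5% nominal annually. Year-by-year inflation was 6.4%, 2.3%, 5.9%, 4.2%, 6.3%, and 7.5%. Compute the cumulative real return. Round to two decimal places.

Cumulative inflation factor: 1.064 × 1.023 × 1.059 × 1.042 × 1.063 × 1.075 ≈ 1.37253.
Nominal growth factor: 1.82043. Real growth factor = 1.82043 / 1.37253 ≈ 1.32633.
Total real return ≈ 32.6328%.

32.63%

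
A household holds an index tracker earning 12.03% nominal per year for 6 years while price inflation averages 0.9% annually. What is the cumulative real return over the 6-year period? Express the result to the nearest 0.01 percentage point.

87.35%

The annual real rate is (1+12.03%)/(1+0.9%) − 1 = 11.0307%.
Compounded over 6 years: (1 + 0.110307)^6 − 1 ≈ 0.87352.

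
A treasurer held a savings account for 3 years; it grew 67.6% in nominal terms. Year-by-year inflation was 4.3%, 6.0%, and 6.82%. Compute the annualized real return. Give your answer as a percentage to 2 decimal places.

Cumulative inflation factor: 1.043 × 1.060 × 1.0682 ≈ 1.18098.
Nominal growth factor: 1.67600. Real growth factor = 1.67600 / 1.18098 ≈ 1.41916.
Annualized: 1.41916^(1/3) − 1 ≈ 0.12377.

12.38%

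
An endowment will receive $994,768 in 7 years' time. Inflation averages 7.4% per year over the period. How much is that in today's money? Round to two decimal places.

Price-level factor over 7 years: (1 + 7.4%)^7 ≈ 1.6482761309.
Purchasing power today: $994,768 divided by that factor.

$603,520.24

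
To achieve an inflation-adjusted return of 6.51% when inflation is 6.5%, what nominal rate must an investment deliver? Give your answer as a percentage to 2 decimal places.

By the Fisher equation, 1 + r_nom = (1 + 6.51%)(1 + 6.5%) = 1.0651 × 1.065 = 1.1343315.
So r_nom = 13.43315%.

13.43%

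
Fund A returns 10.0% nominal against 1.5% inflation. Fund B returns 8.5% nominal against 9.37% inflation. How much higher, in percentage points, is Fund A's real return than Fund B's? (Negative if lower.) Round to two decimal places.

Fund A real return: 1.100/1.015 − 1 = 8.374%.
Fund B real return: 1.085/1.0937 − 1 = -0.795%.
Difference: 8.374 − (-0.795) = 9.169 pp.

9.17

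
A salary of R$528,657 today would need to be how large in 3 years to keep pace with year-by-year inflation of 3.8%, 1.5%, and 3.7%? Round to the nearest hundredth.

R$577,585.31

Cumulative price-level factor: 1.038 × 1.015 × 1.037 = 1.09255209.
The nominal amount required is R$528,657 scaled up by that factor.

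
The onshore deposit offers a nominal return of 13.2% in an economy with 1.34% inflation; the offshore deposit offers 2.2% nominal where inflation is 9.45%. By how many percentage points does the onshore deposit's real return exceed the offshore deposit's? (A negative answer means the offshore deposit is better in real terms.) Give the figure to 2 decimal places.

The onshore deposit real return: 1.132/1.0134 − 1 = 11.703%.
The offshore deposit real return: 1.022/1.0945 − 1 = -6.624%.
Difference: 11.703 − (-6.624) = 18.327 pp.

18.33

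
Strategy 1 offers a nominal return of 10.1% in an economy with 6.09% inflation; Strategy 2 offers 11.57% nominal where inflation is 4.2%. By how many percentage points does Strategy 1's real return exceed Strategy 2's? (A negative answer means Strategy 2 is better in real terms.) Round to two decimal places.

-3.29

Strategy 1 real return: 1.101/1.0609 − 1 = 3.780%.
Strategy 2 real return: 1.1157/1.042 − 1 = 7.073%.
Difference: 3.780 − 7.073 = -3.293 pp.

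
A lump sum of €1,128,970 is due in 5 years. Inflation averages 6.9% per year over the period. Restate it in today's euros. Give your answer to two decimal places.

€808,711.98

Price-level factor over 5 years: (1 + 6.9%)^5 ≈ 1.3960099896.
Purchasing power today: €1,128,970 divided by that factor.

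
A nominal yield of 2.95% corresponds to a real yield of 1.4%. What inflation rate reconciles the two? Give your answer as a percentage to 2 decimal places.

From (1+r_nom) = (1+r_real)(1+π), we get 1+π = (1 + 2.95%)/(1 + 1.4%) = 1.0295/1.014 ≈ 1.01529.
So π ≈ 1.5286%.

1.53%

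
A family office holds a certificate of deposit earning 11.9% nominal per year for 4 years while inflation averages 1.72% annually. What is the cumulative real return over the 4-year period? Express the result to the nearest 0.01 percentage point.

The annual real rate is (1+11.9%)/(1+1.72%) − 1 = 10.0079%.
Compounded over 4 years: (1 + 0.100079)^4 − 1 ≈ 0.46452.

46.45%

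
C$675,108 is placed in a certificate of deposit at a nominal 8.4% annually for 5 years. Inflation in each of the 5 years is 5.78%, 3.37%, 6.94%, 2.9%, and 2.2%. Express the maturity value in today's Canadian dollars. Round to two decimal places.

C$821,703.50

Nominal value at maturity: C$675,108 × (1 + 8.4%)^5 ≈ C$1,010,461.25.
Price-level factor over 5 years: 1.0578 × 1.0337 × 1.0694 × 1.029 × 1.022 ≈ 1.2297151662.
The maturity value deflated by that factor is the answer in today's purchasing power.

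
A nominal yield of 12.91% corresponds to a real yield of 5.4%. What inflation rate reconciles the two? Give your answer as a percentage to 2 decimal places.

From (1+r_nom) = (1+r_real)(1+π), we get 1+π = (1 + 12.91%)/(1 + 5.4%) = 1.1291/1.054 ≈ 1.07125.
So π ≈ 7.1252%.

7.13%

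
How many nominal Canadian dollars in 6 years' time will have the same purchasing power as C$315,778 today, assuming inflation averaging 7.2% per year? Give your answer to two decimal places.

Cumulative price-level factor: (1+7.2%)^6 ≈ 1.5176398167.
Multiplying C$315,778 by the price-level factor gives the future nominal sum.

C$479,237.27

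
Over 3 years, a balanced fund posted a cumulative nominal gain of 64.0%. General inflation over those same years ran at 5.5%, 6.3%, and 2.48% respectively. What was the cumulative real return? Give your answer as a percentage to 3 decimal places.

Cumulative inflation factor: 1.055 × 1.063 × 1.0248 ≈ 1.14928.
Nominal growth factor: 1.64000. Real growth factor = 1.64000 / 1.14928 ≈ 1.42698.
Total real return ≈ 42.6984%.

42.698%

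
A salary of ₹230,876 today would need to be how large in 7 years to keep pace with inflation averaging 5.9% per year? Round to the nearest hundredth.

Cumulative price-level factor: (1+5.9%)^7 ≈ 1.4937286838.
The nominal amount required is ₹230,876 scaled up by that factor.

₹344,866.10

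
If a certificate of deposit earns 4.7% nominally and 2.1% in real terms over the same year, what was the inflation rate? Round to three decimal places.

2.547%

From (1+r_nom) = (1+r_real)(1+π), we get 1+π = (1 + 4.7%)/(1 + 2.1%) = 1.047/1.021 ≈ 1.02547.
So π ≈ 2.5465%.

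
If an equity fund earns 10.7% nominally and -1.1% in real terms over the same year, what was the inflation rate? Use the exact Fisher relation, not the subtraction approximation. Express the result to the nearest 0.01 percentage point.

11.93%

From (1+r_nom) = (1+r_real)(1+π), we get 1+π = (1 + 10.7%)/(1 − 1.1%) = 1.107/0.989 ≈ 1.11931.
So π ≈ 11.9312%.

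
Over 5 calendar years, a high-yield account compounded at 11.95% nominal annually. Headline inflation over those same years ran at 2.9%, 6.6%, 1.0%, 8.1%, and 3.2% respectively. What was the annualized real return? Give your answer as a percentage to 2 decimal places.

7.31%

Cumulative inflation factor: 1.029 × 1.066 × 1.010 × 1.081 × 1.032 ≈ 1.23595.
Nominal growth factor: 1.75841. Real growth factor = 1.75841 / 1.23595 ≈ 1.42273.
Annualized: 1.42273^(1/5) − 1 ≈ 0.07306.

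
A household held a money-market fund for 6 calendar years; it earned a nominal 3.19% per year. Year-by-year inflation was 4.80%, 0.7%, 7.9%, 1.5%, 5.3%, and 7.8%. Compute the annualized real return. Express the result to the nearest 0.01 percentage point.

-1.38%

Cumulative inflation factor: 1.0480 × 1.007 × 1.079 × 1.015 × 1.053 × 1.078 ≈ 1.31197.
Nominal growth factor: 1.20733. Real growth factor = 1.20733 / 1.31197 ≈ 0.92024.
Annualized: 0.92024^(1/6) − 1 ≈ -0.01376.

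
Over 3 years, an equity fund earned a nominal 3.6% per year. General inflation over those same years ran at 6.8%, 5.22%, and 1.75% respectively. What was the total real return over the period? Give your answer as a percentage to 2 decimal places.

-2.75%

Cumulative inflation factor: 1.068 × 1.0522 × 1.0175 ≈ 1.14342.
Nominal growth factor: 1.11193. Real growth factor = 1.11193 / 1.14342 ≈ 0.97247.
Total real return ≈ -2.7532%.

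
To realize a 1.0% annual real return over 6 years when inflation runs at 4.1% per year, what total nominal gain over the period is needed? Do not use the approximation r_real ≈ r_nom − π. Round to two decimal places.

35.09%

Required annual nominal rate: (1+1.0%)(1+4.1%) − 1 = 5.141%.
Cumulative over 6 years: (1 + 0.05141)^6 − 1 ≈ 0.35093.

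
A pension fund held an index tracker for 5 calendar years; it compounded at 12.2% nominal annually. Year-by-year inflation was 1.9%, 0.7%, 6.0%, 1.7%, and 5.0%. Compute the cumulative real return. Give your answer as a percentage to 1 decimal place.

53.1%

Cumulative inflation factor: 1.019 × 1.007 × 1.060 × 1.017 × 1.050 ≈ 1.16150.
Nominal growth factor: 1.77813. Real growth factor = 1.77813 / 1.16150 ≈ 1.53089.
Total real return ≈ 53.0892%.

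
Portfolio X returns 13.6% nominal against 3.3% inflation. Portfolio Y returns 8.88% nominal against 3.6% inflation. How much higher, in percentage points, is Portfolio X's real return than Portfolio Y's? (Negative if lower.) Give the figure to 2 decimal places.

Portfolio X real return: 1.136/1.033 − 1 = 9.971%.
Portfolio Y real return: 1.0888/1.036 − 1 = 5.097%.
Difference: 9.971 − 5.097 = 4.874 pp.

4.87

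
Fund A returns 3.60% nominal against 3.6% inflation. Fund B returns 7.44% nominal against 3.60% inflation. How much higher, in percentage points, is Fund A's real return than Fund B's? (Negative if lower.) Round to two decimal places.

Fund A real return: 1.0360/1.036 − 1 = 0.000%.
Fund B real return: 1.0744/1.0360 − 1 = 3.707%.
Difference: 0.000 − 3.707 = -3.707 pp.

-3.71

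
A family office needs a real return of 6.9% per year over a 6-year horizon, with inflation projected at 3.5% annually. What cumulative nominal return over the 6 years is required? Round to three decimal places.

Required annual nominal rate: (1+6.9%)(1+3.5%) − 1 = 10.6415%.
Cumulative over 6 years: (1 + 0.106415)^6 − 1 ≈ 0.83446.

83.446%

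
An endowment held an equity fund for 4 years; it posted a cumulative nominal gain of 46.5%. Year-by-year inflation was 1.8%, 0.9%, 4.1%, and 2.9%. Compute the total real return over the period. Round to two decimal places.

33.15%

Cumulative inflation factor: 1.018 × 1.009 × 1.041 × 1.029 ≈ 1.10028.
Nominal growth factor: 1.46500. Real growth factor = 1.46500 / 1.10028 ≈ 1.33147.
Total real return ≈ 33.1474%.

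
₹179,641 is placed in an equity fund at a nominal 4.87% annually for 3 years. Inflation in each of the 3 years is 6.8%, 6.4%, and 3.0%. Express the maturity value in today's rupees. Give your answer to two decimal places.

₹177,014.63

Nominal value at maturity: ₹179,641 × (1 + 4.87%)^3 ≈ ₹207,185.46.
Price-level factor over 3 years: 1.068 × 1.064 × 1.030 = 1.17044256.
Dividing the nominal maturity value by the price-level factor gives the value in today's money.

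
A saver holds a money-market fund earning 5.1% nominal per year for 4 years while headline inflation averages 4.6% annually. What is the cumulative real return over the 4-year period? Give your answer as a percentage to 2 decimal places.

1.93%

The annual real rate is (1+5.1%)/(1+4.6%) − 1 = 0.4780%.
Compounded over 4 years: (1 + 0.004780)^4 − 1 ≈ 0.01926.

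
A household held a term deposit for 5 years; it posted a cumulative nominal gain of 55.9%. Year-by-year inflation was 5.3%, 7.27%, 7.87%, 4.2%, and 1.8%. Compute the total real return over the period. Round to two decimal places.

Cumulative inflation factor: 1.053 × 1.0727 × 1.0787 × 1.042 × 1.018 ≈ 1.29248.
Nominal growth factor: 1.55900. Real growth factor = 1.55900 / 1.29248 ≈ 1.20621.
Total real return ≈ 20.6211%.

20.62%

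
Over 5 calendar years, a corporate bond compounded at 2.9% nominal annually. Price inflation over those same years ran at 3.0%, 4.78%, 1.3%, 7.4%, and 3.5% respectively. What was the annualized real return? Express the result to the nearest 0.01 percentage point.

Cumulative inflation factor: 1.030 × 1.0478 × 1.013 × 1.074 × 1.035 ≈ 1.21526.
Nominal growth factor: 1.15366. Real growth factor = 1.15366 / 1.21526 ≈ 0.94931.
Annualized: 0.94931^(1/5) − 1 ≈ -0.01035.

-1.04%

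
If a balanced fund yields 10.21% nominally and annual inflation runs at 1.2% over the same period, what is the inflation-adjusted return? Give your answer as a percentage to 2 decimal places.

8.90%

Real return via the Fisher equation: (1 + 10.21%)/(1 + 1.2%) − 1 = 1.1021/1.012 − 1 ≈ 0.08903.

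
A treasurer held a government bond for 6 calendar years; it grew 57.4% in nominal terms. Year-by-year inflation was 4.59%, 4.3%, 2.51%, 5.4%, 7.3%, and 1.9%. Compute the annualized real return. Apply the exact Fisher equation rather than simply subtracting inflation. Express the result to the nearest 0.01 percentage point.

Cumulative inflation factor: 1.0459 × 1.043 × 1.0251 × 1.054 × 1.073 × 1.019 ≈ 1.28871.
Nominal growth factor: 1.57400. Real growth factor = 1.57400 / 1.28871 ≈ 1.22138.
Annualized: 1.22138^(1/6) − 1 ≈ 0.03389.

3.39%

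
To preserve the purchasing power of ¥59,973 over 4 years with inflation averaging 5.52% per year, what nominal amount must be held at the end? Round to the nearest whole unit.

¥74,352

Cumulative price-level factor: (1+5.52%)^4 ≈ 1.2397643109.
Multiplying ¥59,973 by the price-level factor gives the future nominal sum.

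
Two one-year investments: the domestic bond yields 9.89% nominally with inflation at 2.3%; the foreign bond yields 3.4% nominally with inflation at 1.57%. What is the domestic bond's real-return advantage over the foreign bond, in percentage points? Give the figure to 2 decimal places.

5.62

The domestic bond real return: 1.0989/1.023 − 1 = 7.419%.
The foreign bond real return: 1.034/1.0157 − 1 = 1.802%.
Difference: 7.419 − 1.802 = 5.617 pp.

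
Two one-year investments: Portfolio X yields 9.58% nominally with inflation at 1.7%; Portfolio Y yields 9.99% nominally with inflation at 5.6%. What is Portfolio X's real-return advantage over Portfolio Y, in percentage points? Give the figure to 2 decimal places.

Portfolio X real return: 1.0958/1.017 − 1 = 7.748%.
Portfolio Y real return: 1.0999/1.056 − 1 = 4.157%.
Difference: 7.748 − 4.157 = 3.591 pp.

3.59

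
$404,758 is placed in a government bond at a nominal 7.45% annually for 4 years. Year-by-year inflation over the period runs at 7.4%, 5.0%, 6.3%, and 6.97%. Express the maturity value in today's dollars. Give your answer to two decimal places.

$420,757.90

Nominal value at maturity: $404,758 × (1 + 7.45%)^4 ≈ $539,536.86.
Price-level factor over 4 years: 1.074 × 1.050 × 1.063 × 1.0697 ≈ 1.2822976335.
The maturity value deflated by that factor is the answer in today's purchasing power.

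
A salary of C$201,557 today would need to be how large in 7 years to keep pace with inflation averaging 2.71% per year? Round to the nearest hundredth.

C$243,045.17

Cumulative price-level factor: (1+2.71%)^7 ≈ 1.2058383851.
Multiplying C$201,557 by the price-level factor gives the future nominal sum.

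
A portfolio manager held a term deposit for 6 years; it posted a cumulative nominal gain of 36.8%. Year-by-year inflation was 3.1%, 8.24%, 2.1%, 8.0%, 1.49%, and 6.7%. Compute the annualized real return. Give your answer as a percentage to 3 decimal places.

Cumulative inflation factor: 1.031 × 1.0824 × 1.021 × 1.080 × 1.0149 × 1.067 ≈ 1.33255.
Nominal growth factor: 1.36800. Real growth factor = 1.36800 / 1.33255 ≈ 1.02660.
Annualized: 1.02660^(1/6) − 1 ≈ 0.00439.

0.439%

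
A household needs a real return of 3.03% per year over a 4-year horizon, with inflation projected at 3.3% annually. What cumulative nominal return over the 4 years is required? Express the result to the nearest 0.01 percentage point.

Required annual nominal rate: (1+3.03%)(1+3.3%) − 1 = 6.42999%.
Cumulative over 4 years: (1 + 0.0642999)^4 − 1 ≈ 0.28309.

28.31%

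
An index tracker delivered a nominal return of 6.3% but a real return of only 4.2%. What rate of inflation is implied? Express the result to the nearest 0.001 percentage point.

2.015%

From (1+r_nom) = (1+r_real)(1+π), we get 1+π = (1 + 6.3%)/(1 + 4.2%) = 1.063/1.042 ≈ 1.02015.
So π ≈ 2.0154%.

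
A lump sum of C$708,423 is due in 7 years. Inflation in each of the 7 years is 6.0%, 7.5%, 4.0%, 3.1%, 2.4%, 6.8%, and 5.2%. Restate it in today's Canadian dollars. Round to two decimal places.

C$503,963.83

Price-level factor over 7 years: 1.060 × 1.075 × 1.040 × 1.031 × 1.024 × 1.068 × 1.052 ≈ 1.4057020664.
Purchasing power today: C$708,423 divided by that factor.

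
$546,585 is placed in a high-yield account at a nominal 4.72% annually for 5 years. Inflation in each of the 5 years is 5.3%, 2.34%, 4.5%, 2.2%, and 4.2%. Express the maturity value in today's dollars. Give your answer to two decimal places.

Nominal value at maturity: $546,585 × (1 + 4.72%)^5 ≈ $688,344.55.
Price-level factor over 5 years: 1.053 × 1.0234 × 1.045 × 1.022 × 1.042 ≈ 1.1992471334.
Dividing the nominal maturity value by the price-level factor gives the value in today's money.

$573,980.57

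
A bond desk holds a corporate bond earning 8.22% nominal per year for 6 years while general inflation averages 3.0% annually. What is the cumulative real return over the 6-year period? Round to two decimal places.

34.53%

The annual real rate is (1+8.22%)/(1+3.0%) − 1 = 5.0680%.
Compounded over 6 years: (1 + 0.050680)^6 − 1 ≈ 0.34531.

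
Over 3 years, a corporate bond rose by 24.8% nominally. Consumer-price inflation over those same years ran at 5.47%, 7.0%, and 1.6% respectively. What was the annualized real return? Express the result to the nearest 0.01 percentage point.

Cumulative inflation factor: 1.0547 × 1.070 × 1.016 ≈ 1.14659.
Nominal growth factor: 1.24800. Real growth factor = 1.24800 / 1.14659 ≈ 1.08845.
Annualized: 1.08845^(1/3) − 1 ≈ 0.02865.

2.87%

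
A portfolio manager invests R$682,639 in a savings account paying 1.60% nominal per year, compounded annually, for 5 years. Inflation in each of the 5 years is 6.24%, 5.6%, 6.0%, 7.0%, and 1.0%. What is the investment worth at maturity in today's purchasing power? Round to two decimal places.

Nominal value at maturity: R$682,639 × (1 + 1.60%)^5 ≈ R$739,025.86.
Price-level factor over 5 years: 1.0624 × 1.056 × 1.060 × 1.070 × 1.010 ≈ 1.2851771548.
Dividing the nominal maturity value by the price-level factor gives the value in today's money.

R$575,038.12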